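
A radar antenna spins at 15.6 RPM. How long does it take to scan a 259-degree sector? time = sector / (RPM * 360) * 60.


t = 259 / (15.6 * 360) * 60 = 2.77 s

2.77 s


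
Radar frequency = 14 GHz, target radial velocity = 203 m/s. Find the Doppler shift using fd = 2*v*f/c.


fd = 2 * 203 * 14000000000.0 / 3e8 = 18946.7 Hz

18946.7 Hz


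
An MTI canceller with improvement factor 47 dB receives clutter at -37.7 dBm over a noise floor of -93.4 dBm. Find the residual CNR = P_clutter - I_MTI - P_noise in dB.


CNR = -37.7 - 47 - (-93.4) = 8.7 dB

8.7 dB


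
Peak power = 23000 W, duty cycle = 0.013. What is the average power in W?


P_avg = 23000 * 0.013 = 299.0 W

299.0 W


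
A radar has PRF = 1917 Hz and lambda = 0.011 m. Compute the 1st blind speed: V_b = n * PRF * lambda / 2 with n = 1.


V_blind = 1 * 1917 * 0.011 / 2 = 10.5 m/s

10.5 m/s


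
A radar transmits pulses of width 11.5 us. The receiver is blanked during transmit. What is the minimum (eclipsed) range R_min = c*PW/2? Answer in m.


R_min = 3e8 * 11.5e-6 / 2 = 1725.0 m

1725.0 m


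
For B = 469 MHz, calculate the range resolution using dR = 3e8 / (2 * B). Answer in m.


dR = 3e8 / (2 * 469000000.0) = 0.32 m

0.32 m


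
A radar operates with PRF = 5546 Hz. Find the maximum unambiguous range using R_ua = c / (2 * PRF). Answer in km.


R_ua = 3e8 / (2 * 5546) = 27046.5 m = 27.0 km

27.0 km


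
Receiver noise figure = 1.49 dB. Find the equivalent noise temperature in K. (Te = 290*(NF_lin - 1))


NF_lin = 10^(1.49/10) = 1.409289
Te = 290 * (1.409289 - 1) = 118.7 K

118.7 K


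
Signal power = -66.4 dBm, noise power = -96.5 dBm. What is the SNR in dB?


SNR = -66.4 - (-96.5) = 30.1 dB

30.1 dB


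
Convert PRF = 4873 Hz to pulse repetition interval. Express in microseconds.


PRI = 1/4873 = 0.0002052124 s = 205.2 us

205.2 us


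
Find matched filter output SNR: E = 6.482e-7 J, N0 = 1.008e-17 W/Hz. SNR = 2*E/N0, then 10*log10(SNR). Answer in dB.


SNR_lin = 2 * 6.482e-7 / 1.008e-17 = 1.286e11
SNR_dB = 10*log10(1.286e11) = 111.1 dB

111.1 dB


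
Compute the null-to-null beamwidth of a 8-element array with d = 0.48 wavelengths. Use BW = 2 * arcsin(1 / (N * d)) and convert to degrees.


1/(N*d) = 1/(8*0.48) = 0.260417
BW = 2*arcsin(0.260417) = 30.2 degrees

30.2 degrees


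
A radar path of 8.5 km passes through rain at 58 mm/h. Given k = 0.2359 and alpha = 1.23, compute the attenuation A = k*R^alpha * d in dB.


gamma = 0.2359 * 58^1.23 = 34.813234 dB/km
A = 34.813234 * 8.5 = 295.91 dB

295.91 dB


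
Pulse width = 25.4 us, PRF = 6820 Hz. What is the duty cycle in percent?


DC = 25.4e-6 * 6820 * 100 = 17.32%

17.32%


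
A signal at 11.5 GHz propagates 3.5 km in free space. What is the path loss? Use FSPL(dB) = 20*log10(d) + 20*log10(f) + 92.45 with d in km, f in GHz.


20*log10(3.5) = 10.88
20*log10(11.5) = 21.21
FSPL = 124.5 dB

124.5 dB


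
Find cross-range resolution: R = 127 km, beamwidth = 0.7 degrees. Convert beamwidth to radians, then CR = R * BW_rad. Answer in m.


BW_rad = 0.012217305
CR = 127000 * 0.012217305 = 1551.6 m

1551.6 m


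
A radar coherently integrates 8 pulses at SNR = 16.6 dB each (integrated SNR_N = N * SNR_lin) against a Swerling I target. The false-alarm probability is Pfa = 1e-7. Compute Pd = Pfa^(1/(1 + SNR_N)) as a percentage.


SNR_lin = 10^(16.6/10) = 45.70882
SNR_N = 8 * 45.70882 = 365.67056
1/(1 + SNR_N) = 1/366.67056 = 0.0027272
Pd = (1e-7)^0.0027272 = 0.95699
Pd = 95.7%

95.7%


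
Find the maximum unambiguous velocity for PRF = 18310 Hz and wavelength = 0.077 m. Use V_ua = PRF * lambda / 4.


V_ua = 18310 * 0.077 / 4 = 352.5 m/s

352.5 m/s


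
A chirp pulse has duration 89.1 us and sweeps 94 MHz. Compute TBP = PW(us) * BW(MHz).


TBP = 89.1 * 94 = 8375.4

8375.4


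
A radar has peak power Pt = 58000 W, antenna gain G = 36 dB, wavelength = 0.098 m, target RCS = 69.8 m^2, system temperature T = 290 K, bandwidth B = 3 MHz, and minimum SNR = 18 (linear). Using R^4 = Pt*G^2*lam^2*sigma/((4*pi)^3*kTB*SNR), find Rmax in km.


G_lin = 10^(36/10) = 3981.071706
R^4 = 58000 * 3981.071706^2 * 0.098^2 * 69.8 / ((4*pi)^3 * 1.38e-23 * 290 * 3000000.0 * 18)
R^4 = 1.43693e21 m^4
R_max = (1.43693e21)^(1/4) = 194696.8 m = 194.7 km

194.7 km


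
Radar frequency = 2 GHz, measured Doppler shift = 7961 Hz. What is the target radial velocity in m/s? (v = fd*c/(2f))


v = 7961 * 3e8 / (2 * 2000000000.0) = 597.1 m/s

597.1 m/s


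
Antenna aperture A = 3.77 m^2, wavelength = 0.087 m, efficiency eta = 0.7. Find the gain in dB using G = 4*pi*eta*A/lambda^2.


G_linear = 4*pi*0.7*3.77/0.087^2 = 4381.38
G_dB = 10*log10(4381.38) = 36.4 dB

36.4 dB


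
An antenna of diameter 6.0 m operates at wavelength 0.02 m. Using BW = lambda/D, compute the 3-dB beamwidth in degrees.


BW_rad = 0.02 / 6.0 = 0.003333
BW_deg = 0.19 degrees

0.19 degrees


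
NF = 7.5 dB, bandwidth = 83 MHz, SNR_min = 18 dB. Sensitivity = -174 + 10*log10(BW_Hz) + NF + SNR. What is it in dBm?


10*log10(83000000.0) = 79.19
S = -174 + 79.19 + 7.5 + 18 = -69.3 dBm

-69.3 dBm


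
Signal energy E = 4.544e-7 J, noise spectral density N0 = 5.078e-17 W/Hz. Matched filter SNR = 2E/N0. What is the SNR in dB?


SNR_lin = 2 * 4.544e-7 / 5.078e-17 = 1.79e10
SNR_dB = 10*log10(1.79e10) = 102.5 dB

102.5 dB


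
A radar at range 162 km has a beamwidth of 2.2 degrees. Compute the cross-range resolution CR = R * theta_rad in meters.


BW_rad = 0.038397244
CR = 162000 * 0.038397244 = 6220.4 m

6220.4 m


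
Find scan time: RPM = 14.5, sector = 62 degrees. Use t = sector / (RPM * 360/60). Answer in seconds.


t = 62 / (14.5 * 360) * 60 = 0.71 s

0.71 s


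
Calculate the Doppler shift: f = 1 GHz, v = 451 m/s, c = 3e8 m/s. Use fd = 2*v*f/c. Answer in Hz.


fd = 2 * 451 * 1000000000.0 / 3e8 = 3006.7 Hz

3006.7 Hz


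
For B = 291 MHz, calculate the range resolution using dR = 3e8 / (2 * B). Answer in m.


dR = 3e8 / (2 * 291000000.0) = 0.52 m

0.52 m


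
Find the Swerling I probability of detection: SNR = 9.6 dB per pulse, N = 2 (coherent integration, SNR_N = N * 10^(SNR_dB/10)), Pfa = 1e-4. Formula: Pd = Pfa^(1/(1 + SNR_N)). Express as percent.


SNR_lin = 10^(9.6/10) = 9.12011
SNR_N = 2 * 9.12011 = 18.24022
1/(1 + SNR_N) = 1/19.24022 = 0.0519745
Pd = (1e-4)^0.0519745 = 0.61959
Pd = 62.0%

62.0%


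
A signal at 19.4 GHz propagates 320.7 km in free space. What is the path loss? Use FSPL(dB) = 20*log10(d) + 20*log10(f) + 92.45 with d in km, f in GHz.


20*log10(320.7) = 50.12
20*log10(19.4) = 25.76
FSPL = 168.3 dB

168.3 dB


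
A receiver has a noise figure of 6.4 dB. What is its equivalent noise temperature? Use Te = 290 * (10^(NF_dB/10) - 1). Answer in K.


NF_lin = 10^(6.4/10) = 4.365158
Te = 290 * (4.365158 - 1) = 975.9 K

975.9 K


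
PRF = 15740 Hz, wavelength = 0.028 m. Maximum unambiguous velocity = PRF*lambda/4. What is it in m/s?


V_ua = 15740 * 0.028 / 4 = 110.2 m/s

110.2 m/s


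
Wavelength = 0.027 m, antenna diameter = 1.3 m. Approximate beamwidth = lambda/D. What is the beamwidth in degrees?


BW_rad = 0.027 / 1.3 = 0.020769
BW_deg = 1.19 degrees

1.19 degrees


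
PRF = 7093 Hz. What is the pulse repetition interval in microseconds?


PRI = 1/7093 = 0.0001409841 s = 141.0 us

141.0 us


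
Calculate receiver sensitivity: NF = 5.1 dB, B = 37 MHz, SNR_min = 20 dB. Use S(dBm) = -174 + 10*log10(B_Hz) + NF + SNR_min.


10*log10(37000000.0) = 75.68
S = -174 + 75.68 + 5.1 + 20 = -73.2 dBm

-73.2 dBm


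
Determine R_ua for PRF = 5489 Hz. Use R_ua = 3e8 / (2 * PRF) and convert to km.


R_ua = 3e8 / (2 * 5489) = 27327.4 m = 27.3 km

27.3 km


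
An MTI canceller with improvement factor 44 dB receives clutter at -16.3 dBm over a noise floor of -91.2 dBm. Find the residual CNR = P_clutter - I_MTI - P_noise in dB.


CNR = -16.3 - 44 - (-91.2) = 30.9 dB

30.9 dB


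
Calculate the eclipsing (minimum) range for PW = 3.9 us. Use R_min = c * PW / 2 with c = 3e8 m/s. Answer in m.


R_min = 3e8 * 3.9e-6 / 2 = 585.0 m

585.0 m


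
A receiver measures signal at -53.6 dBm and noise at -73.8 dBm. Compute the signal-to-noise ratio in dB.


SNR = -53.6 - (-73.8) = 20.2 dB

20.2 dB


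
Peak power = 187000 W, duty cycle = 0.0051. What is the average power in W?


P_avg = 187000 * 0.0051 = 953.7 W

953.7 W


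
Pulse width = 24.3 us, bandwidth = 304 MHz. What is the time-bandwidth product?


TBP = 24.3 * 304 = 7387.2

7387.2


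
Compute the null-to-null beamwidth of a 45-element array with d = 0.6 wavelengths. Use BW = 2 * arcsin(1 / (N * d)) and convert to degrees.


1/(N*d) = 1/(45*0.6) = 0.037037
BW = 2*arcsin(0.037037) = 4.2 degrees

4.2 degrees


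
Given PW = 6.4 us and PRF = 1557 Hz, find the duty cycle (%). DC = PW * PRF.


DC = 6.4e-6 * 1557 * 100 = 1.0%

1.0%


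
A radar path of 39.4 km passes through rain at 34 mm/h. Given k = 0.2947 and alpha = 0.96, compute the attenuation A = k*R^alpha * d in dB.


gamma = 0.2947 * 34^0.96 = 8.701616 dB/km
A = 8.701616 * 39.4 = 342.84 dB

342.84 dB


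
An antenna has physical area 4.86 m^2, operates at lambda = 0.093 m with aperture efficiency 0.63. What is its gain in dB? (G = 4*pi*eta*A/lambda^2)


G_linear = 4*pi*0.63*4.86/0.093^2 = 4448.57
G_dB = 10*log10(4448.57) = 36.5 dB

36.5 dB


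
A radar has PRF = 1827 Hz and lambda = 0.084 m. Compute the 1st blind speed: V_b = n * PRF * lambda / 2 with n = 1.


V_blind = 1 * 1827 * 0.084 / 2 = 76.7 m/s

76.7 m/s


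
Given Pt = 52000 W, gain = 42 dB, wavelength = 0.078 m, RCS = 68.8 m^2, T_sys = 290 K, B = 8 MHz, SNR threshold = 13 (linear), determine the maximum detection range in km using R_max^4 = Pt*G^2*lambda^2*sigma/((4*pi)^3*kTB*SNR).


G_lin = 10^(42/10) = 15848.931925
R^4 = 52000 * 15848.931925^2 * 0.078^2 * 68.8 / ((4*pi)^3 * 1.38e-23 * 290 * 8000000.0 * 13)
R^4 = 6.61974e21 m^4
R_max = (6.61974e21)^(1/4) = 285239.9 m = 285.2 km

285.2 km


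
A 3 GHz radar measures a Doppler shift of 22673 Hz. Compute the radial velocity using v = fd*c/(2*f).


v = 22673 * 3e8 / (2 * 3000000000.0) = 1133.7 m/s

1133.7 m/s


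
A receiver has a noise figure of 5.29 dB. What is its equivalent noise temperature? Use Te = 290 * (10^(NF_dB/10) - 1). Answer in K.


NF_lin = 10^(5.29/10) = 3.380648
Te = 290 * (3.380648 - 1) = 690.4 K

690.4 K


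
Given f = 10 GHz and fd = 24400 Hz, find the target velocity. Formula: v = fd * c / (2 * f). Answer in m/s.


v = 24400 * 3e8 / (2 * 10000000000.0) = 366.0 m/s

366.0 m/s


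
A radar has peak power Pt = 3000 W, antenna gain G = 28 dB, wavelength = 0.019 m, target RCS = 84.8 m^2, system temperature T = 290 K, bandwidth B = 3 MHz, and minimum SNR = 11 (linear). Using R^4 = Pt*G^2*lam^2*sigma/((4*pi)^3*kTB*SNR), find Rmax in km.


G_lin = 10^(28/10) = 630.957344
R^4 = 3000 * 630.957344^2 * 0.019^2 * 84.8 / ((4*pi)^3 * 1.38e-23 * 290 * 3000000.0 * 11)
R^4 = 1.39509e17 m^4
R_max = (1.39509e17)^(1/4) = 19326.4 m = 19.3 km

19.3 km


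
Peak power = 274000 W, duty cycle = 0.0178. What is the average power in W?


P_avg = 274000 * 0.0178 = 4877.2 W

4877.2 W


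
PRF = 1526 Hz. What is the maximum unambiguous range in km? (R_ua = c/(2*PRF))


R_ua = 3e8 / (2 * 1526) = 98296.2 m = 98.3 km

98.3 km


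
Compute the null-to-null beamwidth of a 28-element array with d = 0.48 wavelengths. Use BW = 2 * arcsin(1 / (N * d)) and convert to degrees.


1/(N*d) = 1/(28*0.48) = 0.074405
BW = 2*arcsin(0.074405) = 8.5 degrees

8.5 degrees


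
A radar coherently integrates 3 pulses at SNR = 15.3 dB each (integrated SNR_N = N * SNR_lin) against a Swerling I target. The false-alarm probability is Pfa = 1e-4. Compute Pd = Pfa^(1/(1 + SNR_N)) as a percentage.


SNR_lin = 10^(15.3/10) = 33.88442
SNR_N = 3 * 33.88442 = 101.65326
1/(1 + SNR_N) = 1/102.65326 = 0.0097415
Pd = (1e-4)^0.0097415 = 0.91418
Pd = 91.4%

91.4%


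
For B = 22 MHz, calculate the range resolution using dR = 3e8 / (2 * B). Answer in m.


dR = 3e8 / (2 * 22000000.0) = 6.82 m

6.82 m


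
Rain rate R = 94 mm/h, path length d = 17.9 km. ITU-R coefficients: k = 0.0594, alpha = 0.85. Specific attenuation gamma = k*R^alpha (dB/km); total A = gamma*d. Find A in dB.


gamma = 0.0594 * 94^0.85 = 2.824523 dB/km
A = 2.824523 * 17.9 = 50.56 dB

50.56 dB


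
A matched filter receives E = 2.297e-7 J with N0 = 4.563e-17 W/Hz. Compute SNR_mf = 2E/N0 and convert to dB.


SNR_lin = 2 * 2.297e-7 / 4.563e-17 = 1.007e10
SNR_dB = 10*log10(1.007e10) = 100.0 dB

100.0 dB


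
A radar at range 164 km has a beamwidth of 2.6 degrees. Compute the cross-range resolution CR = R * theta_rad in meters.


BW_rad = 0.045378561
CR = 164000 * 0.045378561 = 7442.1 m

7442.1 m


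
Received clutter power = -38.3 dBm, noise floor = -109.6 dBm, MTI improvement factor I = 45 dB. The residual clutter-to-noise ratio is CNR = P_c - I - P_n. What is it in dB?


CNR = -38.3 - 45 - (-109.6) = 26.3 dB

26.3 dB


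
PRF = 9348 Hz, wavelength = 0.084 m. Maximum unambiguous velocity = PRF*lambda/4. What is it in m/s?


V_ua = 9348 * 0.084 / 4 = 196.3 m/s

196.3 m/s


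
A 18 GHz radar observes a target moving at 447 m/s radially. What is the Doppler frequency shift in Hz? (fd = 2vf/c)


fd = 2 * 447 * 18000000000.0 / 3e8 = 53640.0 Hz

53640.0 Hz


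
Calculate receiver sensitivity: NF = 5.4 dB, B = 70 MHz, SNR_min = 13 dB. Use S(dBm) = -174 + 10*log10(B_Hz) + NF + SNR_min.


10*log10(70000000.0) = 78.45
S = -174 + 78.45 + 5.4 + 13 = -77.1 dBm

-77.1 dBm


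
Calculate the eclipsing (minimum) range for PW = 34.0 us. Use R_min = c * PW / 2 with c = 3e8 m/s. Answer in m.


R_min = 3e8 * 34.0e-6 / 2 = 5100.0 m

5100.0 m


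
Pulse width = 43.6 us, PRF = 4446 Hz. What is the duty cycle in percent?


DC = 43.6e-6 * 4446 * 100 = 19.38%

19.38%


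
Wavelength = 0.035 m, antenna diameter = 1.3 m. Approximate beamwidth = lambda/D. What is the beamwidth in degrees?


BW_rad = 0.035 / 1.3 = 0.026923
BW_deg = 1.54 degrees

1.54 degrees


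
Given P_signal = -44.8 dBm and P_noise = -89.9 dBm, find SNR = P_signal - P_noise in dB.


SNR = -44.8 - (-89.9) = 45.1 dB

45.1 dB


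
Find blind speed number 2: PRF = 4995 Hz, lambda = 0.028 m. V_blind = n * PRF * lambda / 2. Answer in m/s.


V_blind = 2 * 4995 * 0.028 / 2 = 139.9 m/s

139.9 m/s


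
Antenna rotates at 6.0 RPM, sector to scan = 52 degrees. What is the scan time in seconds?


t = 52 / (6.0 * 360) * 60 = 1.44 s

1.44 s


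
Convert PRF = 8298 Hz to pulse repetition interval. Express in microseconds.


PRI = 1/8298 = 0.000120511 s = 120.5 us

120.5 us


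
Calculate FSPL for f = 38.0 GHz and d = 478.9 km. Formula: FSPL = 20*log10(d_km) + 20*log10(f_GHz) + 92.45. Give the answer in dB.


20*log10(478.9) = 53.6
20*log10(38.0) = 31.6
FSPL = 177.7 dB

177.7 dB


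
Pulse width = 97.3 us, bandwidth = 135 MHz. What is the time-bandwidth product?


TBP = 97.3 * 135 = 13135.5

13135.5


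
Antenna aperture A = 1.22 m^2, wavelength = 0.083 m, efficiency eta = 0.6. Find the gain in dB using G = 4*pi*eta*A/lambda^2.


G_linear = 4*pi*0.6*1.22/0.083^2 = 1335.26
G_dB = 10*log10(1335.26) = 31.3 dB

31.3 dB


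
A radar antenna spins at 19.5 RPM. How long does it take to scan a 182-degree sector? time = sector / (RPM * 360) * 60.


t = 182 / (19.5 * 360) * 60 = 1.56 s

1.56 s


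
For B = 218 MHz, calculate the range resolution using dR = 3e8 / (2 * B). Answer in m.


dR = 3e8 / (2 * 218000000.0) = 0.69 m

0.69 m


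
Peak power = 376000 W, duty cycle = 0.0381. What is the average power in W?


P_avg = 376000 * 0.0381 = 14325.6 W

14325.6 W


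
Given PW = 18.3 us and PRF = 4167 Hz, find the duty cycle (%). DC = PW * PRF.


DC = 18.3e-6 * 4167 * 100 = 7.63%

7.63%


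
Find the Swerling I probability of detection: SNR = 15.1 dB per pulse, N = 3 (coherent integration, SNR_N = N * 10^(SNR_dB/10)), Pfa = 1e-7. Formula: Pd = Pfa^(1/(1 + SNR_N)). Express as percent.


SNR_lin = 10^(15.1/10) = 32.35937
SNR_N = 3 * 32.35937 = 97.07811
1/(1 + SNR_N) = 1/98.07811 = 0.010196
Pd = (1e-7)^0.010196 = 0.84845
Pd = 84.8%

84.8%


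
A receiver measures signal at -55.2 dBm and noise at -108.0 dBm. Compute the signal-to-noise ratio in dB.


SNR = -55.2 - (-108.0) = 52.8 dB

52.8 dB


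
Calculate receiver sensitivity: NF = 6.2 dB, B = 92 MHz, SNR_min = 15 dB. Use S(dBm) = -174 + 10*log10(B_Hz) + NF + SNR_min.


10*log10(92000000.0) = 79.64
S = -174 + 79.64 + 6.2 + 15 = -73.2 dBm

-73.2 dBm


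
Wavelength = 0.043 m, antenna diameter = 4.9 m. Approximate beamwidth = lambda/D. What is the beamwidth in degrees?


BW_rad = 0.043 / 4.9 = 0.008776
BW_deg = 0.5 degrees

0.5 degrees


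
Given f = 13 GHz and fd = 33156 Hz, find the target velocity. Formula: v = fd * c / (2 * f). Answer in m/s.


v = 33156 * 3e8 / (2 * 13000000000.0) = 382.6 m/s

382.6 m/s


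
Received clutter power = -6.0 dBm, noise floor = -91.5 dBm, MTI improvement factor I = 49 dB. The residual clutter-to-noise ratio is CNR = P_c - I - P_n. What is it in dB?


CNR = -6.0 - 49 - (-91.5) = 36.5 dB

36.5 dB


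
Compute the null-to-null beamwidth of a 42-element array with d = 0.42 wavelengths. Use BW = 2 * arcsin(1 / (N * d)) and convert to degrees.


1/(N*d) = 1/(42*0.42) = 0.056689
BW = 2*arcsin(0.056689) = 6.5 degrees

6.5 degrees


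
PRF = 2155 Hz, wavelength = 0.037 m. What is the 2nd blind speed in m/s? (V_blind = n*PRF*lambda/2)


V_blind = 2 * 2155 * 0.037 / 2 = 79.7 m/s

79.7 m/s


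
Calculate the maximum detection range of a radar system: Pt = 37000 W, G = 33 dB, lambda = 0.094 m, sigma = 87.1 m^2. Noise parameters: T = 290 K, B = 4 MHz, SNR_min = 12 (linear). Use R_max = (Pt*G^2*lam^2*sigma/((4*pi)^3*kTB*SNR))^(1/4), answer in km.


G_lin = 10^(33/10) = 1995.262315
R^4 = 37000 * 1995.262315^2 * 0.094^2 * 87.1 / ((4*pi)^3 * 1.38e-23 * 290 * 4000000.0 * 12)
R^4 = 2.97391e20 m^4
R_max = (2.97391e20)^(1/4) = 131320.3 m = 131.3 km

131.3 km


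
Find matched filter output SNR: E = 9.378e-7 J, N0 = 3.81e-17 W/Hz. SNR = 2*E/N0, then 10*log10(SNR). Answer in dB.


SNR_lin = 2 * 9.378e-7 / 3.81e-17 = 4.923e10
SNR_dB = 10*log10(4.923e10) = 106.9 dB

106.9 dB


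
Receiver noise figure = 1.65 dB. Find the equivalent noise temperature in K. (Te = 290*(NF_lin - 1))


NF_lin = 10^(1.65/10) = 1.462177
Te = 290 * (1.462177 - 1) = 134.0 K

134.0 K


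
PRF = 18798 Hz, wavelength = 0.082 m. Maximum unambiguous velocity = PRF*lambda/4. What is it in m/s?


V_ua = 18798 * 0.082 / 4 = 385.4 m/s

385.4 m/s


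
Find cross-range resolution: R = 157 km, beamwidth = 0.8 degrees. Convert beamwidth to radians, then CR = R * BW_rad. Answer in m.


BW_rad = 0.013962634
CR = 157000 * 0.013962634 = 2192.1 m

2192.1 m


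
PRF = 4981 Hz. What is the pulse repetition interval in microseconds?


PRI = 1/4981 = 0.0002007629 s = 200.8 us

200.8 us


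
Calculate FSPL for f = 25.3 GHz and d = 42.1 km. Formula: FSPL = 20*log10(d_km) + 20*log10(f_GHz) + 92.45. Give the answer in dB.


20*log10(42.1) = 32.49
20*log10(25.3) = 28.06
FSPL = 153.0 dB

153.0 dB


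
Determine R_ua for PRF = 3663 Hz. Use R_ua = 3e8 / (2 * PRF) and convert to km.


R_ua = 3e8 / (2 * 3663) = 40950.0 m = 41.0 km

41.0 km


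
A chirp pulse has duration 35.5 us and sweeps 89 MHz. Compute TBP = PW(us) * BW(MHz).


TBP = 35.5 * 89 = 3159.5

3159.5


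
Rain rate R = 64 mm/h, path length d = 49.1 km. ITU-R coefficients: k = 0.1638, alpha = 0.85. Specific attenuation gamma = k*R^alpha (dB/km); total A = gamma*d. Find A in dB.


gamma = 0.1638 * 64^0.85 = 5.617808 dB/km
A = 5.617808 * 49.1 = 275.83 dB

275.83 dB


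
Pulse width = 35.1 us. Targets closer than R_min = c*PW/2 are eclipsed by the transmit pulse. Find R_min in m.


R_min = 3e8 * 35.1e-6 / 2 = 5265.0 m

5265.0 m


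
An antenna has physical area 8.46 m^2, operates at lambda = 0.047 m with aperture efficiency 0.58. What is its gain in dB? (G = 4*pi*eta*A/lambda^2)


G_linear = 4*pi*0.58*8.46/0.047^2 = 27913.38
G_dB = 10*log10(27913.38) = 44.5 dB

44.5 dB


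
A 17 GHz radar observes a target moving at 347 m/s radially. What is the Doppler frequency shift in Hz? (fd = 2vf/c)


fd = 2 * 347 * 17000000000.0 / 3e8 = 39326.7 Hz

39326.7 Hz


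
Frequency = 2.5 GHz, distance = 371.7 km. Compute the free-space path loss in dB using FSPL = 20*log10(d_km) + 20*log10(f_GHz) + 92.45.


20*log10(371.7) = 51.4
20*log10(2.5) = 7.96
FSPL = 151.8 dB

151.8 dB


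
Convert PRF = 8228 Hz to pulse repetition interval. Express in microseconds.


PRI = 1/8228 = 0.0001215362 s = 121.5 us

121.5 us


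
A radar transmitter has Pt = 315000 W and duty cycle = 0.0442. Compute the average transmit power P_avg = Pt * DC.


P_avg = 315000 * 0.0442 = 13923.0 W

13923.0 W


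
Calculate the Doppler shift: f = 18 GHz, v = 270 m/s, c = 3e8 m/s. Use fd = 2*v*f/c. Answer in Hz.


fd = 2 * 270 * 18000000000.0 / 3e8 = 32400.0 Hz

32400.0 Hz


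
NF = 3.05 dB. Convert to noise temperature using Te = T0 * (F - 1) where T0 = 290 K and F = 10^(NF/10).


NF_lin = 10^(3.05/10) = 2.018366
Te = 290 * (2.018366 - 1) = 295.3 K

295.3 K


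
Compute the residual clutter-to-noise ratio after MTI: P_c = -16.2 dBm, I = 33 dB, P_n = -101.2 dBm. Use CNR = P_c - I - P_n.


CNR = -16.2 - 33 - (-101.2) = 52.0 dB

52.0 dB


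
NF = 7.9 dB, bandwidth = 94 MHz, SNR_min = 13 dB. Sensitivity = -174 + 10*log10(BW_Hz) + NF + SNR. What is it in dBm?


10*log10(94000000.0) = 79.73
S = -174 + 79.73 + 7.9 + 13 = -73.4 dBm

-73.4 dBm


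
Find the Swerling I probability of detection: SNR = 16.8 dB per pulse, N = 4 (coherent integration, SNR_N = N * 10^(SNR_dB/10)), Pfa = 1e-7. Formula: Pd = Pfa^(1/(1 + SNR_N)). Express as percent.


SNR_lin = 10^(16.8/10) = 47.86301
SNR_N = 4 * 47.86301 = 191.45204
1/(1 + SNR_N) = 1/192.45204 = 0.0051961
Pd = (1e-7)^0.0051961 = 0.91966
Pd = 92.0%

92.0%


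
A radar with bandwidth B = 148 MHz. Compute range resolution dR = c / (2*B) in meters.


dR = 3e8 / (2 * 148000000.0) = 1.01 m

1.01 m


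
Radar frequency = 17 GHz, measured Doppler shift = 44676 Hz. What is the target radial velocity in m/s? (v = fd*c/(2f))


v = 44676 * 3e8 / (2 * 17000000000.0) = 394.2 m/s

394.2 m/s


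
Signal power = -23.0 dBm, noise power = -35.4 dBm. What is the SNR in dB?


SNR = -23.0 - (-35.4) = 12.4 dB

12.4 dB


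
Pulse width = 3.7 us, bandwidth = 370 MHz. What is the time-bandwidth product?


TBP = 3.7 * 370 = 1369.0

1369.0


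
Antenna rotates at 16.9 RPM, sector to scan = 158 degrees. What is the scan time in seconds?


t = 158 / (16.9 * 360) * 60 = 1.56 s

1.56 s


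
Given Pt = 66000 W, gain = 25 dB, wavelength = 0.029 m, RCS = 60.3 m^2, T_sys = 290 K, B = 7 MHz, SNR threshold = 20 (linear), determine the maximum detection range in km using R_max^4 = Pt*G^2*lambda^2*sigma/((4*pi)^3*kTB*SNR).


G_lin = 10^(25/10) = 316.227766
R^4 = 66000 * 316.227766^2 * 0.029^2 * 60.3 / ((4*pi)^3 * 1.38e-23 * 290 * 7000000.0 * 20)
R^4 = 3.01039e17 m^4
R_max = (3.01039e17)^(1/4) = 23423.7 m = 23.4 km

23.4 km


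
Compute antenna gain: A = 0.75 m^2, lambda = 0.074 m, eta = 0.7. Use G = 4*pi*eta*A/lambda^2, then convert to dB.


G_linear = 4*pi*0.7*0.75/0.074^2 = 1204.77
G_dB = 10*log10(1204.77) = 30.8 dB

30.8 dB


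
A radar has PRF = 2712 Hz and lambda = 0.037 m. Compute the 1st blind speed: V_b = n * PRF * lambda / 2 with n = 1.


V_blind = 1 * 2712 * 0.037 / 2 = 50.2 m/s

50.2 m/s


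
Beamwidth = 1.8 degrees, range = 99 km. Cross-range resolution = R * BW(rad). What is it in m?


BW_rad = 0.031415927
CR = 99000 * 0.031415927 = 3110.2 m

3110.2 m


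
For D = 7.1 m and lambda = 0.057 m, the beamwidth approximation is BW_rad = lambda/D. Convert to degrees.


BW_rad = 0.057 / 7.1 = 0.008028
BW_deg = 0.46 degrees

0.46 degrees


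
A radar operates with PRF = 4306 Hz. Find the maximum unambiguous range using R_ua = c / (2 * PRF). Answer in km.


R_ua = 3e8 / (2 * 4306) = 34835.1 m = 34.8 km

34.8 km


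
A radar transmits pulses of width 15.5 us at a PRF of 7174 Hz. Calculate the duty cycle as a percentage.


DC = 15.5e-6 * 7174 * 100 = 11.12%

11.12%


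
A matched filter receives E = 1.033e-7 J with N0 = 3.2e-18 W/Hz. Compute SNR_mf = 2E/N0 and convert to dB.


SNR_lin = 2 * 1.033e-7 / 3.2e-18 = 6.456e10
SNR_dB = 10*log10(6.456e10) = 108.1 dB

108.1 dB


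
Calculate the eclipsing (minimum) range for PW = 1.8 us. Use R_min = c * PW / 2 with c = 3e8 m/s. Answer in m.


R_min = 3e8 * 1.8e-6 / 2 = 270.0 m

270.0 m


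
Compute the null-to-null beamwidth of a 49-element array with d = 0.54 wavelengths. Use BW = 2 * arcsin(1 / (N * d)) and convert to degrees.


1/(N*d) = 1/(49*0.54) = 0.037793
BW = 2*arcsin(0.037793) = 4.3 degrees

4.3 degrees


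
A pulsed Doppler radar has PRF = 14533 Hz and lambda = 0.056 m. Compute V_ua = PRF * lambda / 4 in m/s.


V_ua = 14533 * 0.056 / 4 = 203.5 m/s

203.5 m/s


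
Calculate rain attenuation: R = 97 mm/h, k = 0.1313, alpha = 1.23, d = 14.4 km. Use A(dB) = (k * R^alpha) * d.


gamma = 0.1313 * 97^1.23 = 36.474887 dB/km
A = 36.474887 * 14.4 = 525.24 dB

525.24 dB


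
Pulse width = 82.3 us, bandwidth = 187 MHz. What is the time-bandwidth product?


TBP = 82.3 * 187 = 15390.1

15390.1


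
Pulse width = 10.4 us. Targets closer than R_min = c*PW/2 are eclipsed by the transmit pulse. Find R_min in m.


R_min = 3e8 * 10.4e-6 / 2 = 1560.0 m

1560.0 m


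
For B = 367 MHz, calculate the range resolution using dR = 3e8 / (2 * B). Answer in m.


dR = 3e8 / (2 * 367000000.0) = 0.41 m

0.41 m


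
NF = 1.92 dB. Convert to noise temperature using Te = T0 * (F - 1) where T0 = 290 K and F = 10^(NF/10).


NF_lin = 10^(1.92/10) = 1.555966
Te = 290 * (1.555966 - 1) = 161.2 K

161.2 K


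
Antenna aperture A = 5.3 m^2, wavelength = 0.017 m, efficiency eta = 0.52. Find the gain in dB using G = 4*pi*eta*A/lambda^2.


G_linear = 4*pi*0.52*5.3/0.017^2 = 119837.08
G_dB = 10*log10(119837.08) = 50.8 dB

50.8 dB


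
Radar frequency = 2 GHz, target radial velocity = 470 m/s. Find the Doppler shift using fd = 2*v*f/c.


fd = 2 * 470 * 2000000000.0 / 3e8 = 6266.7 Hz

6266.7 Hz


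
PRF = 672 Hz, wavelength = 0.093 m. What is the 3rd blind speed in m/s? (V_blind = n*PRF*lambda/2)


V_blind = 3 * 672 * 0.093 / 2 = 93.7 m/s

93.7 m/s


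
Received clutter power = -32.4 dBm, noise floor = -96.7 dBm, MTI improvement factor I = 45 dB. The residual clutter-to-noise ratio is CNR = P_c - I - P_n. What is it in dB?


CNR = -32.4 - 45 - (-96.7) = 19.3 dB

19.3 dB


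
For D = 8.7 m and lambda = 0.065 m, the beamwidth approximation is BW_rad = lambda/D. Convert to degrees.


BW_rad = 0.065 / 8.7 = 0.007471
BW_deg = 0.43 degrees

0.43 degrees


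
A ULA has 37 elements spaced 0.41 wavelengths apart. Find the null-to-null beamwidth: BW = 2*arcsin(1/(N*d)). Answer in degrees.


1/(N*d) = 1/(37*0.41) = 0.06592
BW = 2*arcsin(0.06592) = 7.6 degrees

7.6 degrees


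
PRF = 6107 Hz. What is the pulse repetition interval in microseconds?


PRI = 1/6107 = 0.0001637465 s = 163.7 us

163.7 us


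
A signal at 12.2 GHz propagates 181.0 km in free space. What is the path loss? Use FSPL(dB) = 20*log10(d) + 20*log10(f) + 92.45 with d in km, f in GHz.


20*log10(181.0) = 45.15
20*log10(12.2) = 21.73
FSPL = 159.3 dB

159.3 dB


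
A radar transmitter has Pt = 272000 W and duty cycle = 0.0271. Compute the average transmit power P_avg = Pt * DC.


P_avg = 272000 * 0.0271 = 7371.2 W

7371.2 W


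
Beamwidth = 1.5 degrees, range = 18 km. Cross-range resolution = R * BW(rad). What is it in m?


BW_rad = 0.026179939
CR = 18000 * 0.026179939 = 471.2 m

471.2 m


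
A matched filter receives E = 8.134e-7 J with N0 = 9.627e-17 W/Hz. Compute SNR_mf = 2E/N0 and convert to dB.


SNR_lin = 2 * 8.134e-7 / 9.627e-17 = 1.69e10
SNR_dB = 10*log10(1.69e10) = 102.3 dB

102.3 dB


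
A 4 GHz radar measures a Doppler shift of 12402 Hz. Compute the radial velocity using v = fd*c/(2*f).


v = 12402 * 3e8 / (2 * 4000000000.0) = 465.1 m/s

465.1 m/s


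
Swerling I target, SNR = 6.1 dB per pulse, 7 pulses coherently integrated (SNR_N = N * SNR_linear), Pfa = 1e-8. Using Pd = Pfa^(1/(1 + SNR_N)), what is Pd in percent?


SNR_lin = 10^(6.1/10) = 4.0738
SNR_N = 7 * 4.0738 = 28.5166
1/(1 + SNR_N) = 1/29.5166 = 0.0338792
Pd = (1e-8)^0.0338792 = 0.53576
Pd = 53.6%

53.6%


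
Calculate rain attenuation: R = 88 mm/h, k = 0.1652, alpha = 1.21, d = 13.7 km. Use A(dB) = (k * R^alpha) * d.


gamma = 0.1652 * 88^1.21 = 37.224946 dB/km
A = 37.224946 * 13.7 = 509.98 dB

509.98 dB


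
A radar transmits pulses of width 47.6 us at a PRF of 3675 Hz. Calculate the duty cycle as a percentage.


DC = 47.6e-6 * 3675 * 100 = 17.49%

17.49%


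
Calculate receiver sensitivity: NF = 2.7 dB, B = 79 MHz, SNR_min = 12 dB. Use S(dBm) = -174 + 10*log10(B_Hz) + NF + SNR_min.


10*log10(79000000.0) = 78.98
S = -174 + 78.98 + 2.7 + 12 = -80.3 dBm

-80.3 dBm


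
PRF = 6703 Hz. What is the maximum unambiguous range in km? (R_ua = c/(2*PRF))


R_ua = 3e8 / (2 * 6703) = 22378.0 m = 22.4 km

22.4 km


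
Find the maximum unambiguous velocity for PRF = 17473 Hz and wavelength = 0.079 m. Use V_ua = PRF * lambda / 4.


V_ua = 17473 * 0.079 / 4 = 345.1 m/s

345.1 m/s


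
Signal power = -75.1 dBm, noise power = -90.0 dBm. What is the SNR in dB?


SNR = -75.1 - (-90.0) = 14.9 dB

14.9 dB


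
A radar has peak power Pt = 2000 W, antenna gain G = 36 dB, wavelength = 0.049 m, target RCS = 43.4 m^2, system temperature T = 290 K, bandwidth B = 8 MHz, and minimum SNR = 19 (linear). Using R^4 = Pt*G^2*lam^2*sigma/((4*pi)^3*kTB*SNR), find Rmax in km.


G_lin = 10^(36/10) = 3981.071706
R^4 = 2000 * 3981.071706^2 * 0.049^2 * 43.4 / ((4*pi)^3 * 1.38e-23 * 290 * 8000000.0 * 19)
R^4 = 2.73629e18 m^4
R_max = (2.73629e18)^(1/4) = 40671.5 m = 40.7 km

40.7 km


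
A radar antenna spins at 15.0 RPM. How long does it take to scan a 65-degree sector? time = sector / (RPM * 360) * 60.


t = 65 / (15.0 * 360) * 60 = 0.72 s

0.72 s


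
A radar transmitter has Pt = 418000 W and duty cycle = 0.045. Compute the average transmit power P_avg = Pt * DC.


P_avg = 418000 * 0.045 = 18810.0 W

18810.0 W


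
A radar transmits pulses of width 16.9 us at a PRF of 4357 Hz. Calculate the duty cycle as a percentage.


DC = 16.9e-6 * 4357 * 100 = 7.36%

7.36%


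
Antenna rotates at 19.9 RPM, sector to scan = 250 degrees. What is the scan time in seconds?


t = 250 / (19.9 * 360) * 60 = 2.09 s

2.09 s


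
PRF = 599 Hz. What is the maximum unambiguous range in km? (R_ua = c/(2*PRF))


R_ua = 3e8 / (2 * 599) = 250417.4 m = 250.4 km

250.4 km


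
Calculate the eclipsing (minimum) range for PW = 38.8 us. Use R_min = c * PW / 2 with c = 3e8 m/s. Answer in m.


R_min = 3e8 * 38.8e-6 / 2 = 5820.0 m

5820.0 m


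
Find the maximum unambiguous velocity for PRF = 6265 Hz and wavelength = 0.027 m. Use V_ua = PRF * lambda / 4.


V_ua = 6265 * 0.027 / 4 = 42.3 m/s

42.3 m/s


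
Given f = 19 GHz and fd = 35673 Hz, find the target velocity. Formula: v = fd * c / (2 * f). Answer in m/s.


v = 35673 * 3e8 / (2 * 19000000000.0) = 281.6 m/s

281.6 m/s


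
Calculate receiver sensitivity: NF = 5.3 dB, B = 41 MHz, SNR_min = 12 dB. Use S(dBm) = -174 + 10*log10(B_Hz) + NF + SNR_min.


10*log10(41000000.0) = 76.13
S = -174 + 76.13 + 5.3 + 12 = -80.6 dBm

-80.6 dBm


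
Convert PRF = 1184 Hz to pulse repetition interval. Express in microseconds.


PRI = 1/1184 = 0.0008445946 s = 844.6 us

844.6 us


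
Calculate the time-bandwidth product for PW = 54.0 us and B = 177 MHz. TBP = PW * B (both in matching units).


TBP = 54.0 * 177 = 9558.0

9558.0


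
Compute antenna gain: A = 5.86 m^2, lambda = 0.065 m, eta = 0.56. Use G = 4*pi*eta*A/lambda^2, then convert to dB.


G_linear = 4*pi*0.56*5.86/0.065^2 = 9760.43
G_dB = 10*log10(9760.43) = 39.9 dB

39.9 dB


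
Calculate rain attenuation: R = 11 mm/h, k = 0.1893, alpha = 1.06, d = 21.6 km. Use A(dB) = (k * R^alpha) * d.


gamma = 0.1893 * 11^1.06 = 2.404512 dB/km
A = 2.404512 * 21.6 = 51.94 dB

51.94 dB


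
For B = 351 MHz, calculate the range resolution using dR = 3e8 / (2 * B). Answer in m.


dR = 3e8 / (2 * 351000000.0) = 0.43 m

0.43 m


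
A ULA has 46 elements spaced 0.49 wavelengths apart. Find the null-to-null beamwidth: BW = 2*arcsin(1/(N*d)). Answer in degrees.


1/(N*d) = 1/(46*0.49) = 0.044366
BW = 2*arcsin(0.044366) = 5.1 degrees

5.1 degrees


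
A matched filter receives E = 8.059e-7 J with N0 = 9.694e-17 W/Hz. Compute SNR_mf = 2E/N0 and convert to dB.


SNR_lin = 2 * 8.059e-7 / 9.694e-17 = 1.663e10
SNR_dB = 10*log10(1.663e10) = 102.2 dB

102.2 dB


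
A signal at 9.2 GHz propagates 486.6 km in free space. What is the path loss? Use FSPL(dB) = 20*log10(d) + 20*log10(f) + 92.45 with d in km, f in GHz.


20*log10(486.6) = 53.74
20*log10(9.2) = 19.28
FSPL = 165.5 dB

165.5 dB


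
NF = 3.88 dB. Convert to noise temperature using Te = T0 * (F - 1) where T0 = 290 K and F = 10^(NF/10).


NF_lin = 10^(3.88/10) = 2.443431
Te = 290 * (2.443431 - 1) = 418.6 K

418.6 K


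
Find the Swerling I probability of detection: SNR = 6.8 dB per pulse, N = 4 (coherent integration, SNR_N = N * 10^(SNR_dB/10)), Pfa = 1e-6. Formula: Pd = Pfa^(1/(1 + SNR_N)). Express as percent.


SNR_lin = 10^(6.8/10) = 4.7863
SNR_N = 4 * 4.7863 = 19.1452
1/(1 + SNR_N) = 1/20.1452 = 0.0496396
Pd = (1e-6)^0.0496396 = 0.50369
Pd = 50.4%

50.4%


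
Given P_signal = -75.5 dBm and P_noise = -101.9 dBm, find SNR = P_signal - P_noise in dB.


SNR = -75.5 - (-101.9) = 26.4 dB

26.4 dB


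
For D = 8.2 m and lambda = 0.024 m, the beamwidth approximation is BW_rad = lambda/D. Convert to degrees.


BW_rad = 0.024 / 8.2 = 0.002927
BW_deg = 0.17 degrees

0.17 degrees


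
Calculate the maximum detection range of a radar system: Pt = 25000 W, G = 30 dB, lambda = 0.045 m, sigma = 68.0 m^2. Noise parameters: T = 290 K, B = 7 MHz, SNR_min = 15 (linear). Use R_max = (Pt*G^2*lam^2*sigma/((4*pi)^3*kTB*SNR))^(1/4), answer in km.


G_lin = 10^(30/10) = 1000.0
R^4 = 25000 * 1000.0^2 * 0.045^2 * 68.0 / ((4*pi)^3 * 1.38e-23 * 290 * 7000000.0 * 15)
R^4 = 4.12836e18 m^4
R_max = (4.12836e18)^(1/4) = 45075.9 m = 45.1 km

45.1 km


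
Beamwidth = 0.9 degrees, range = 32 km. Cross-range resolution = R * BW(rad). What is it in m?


BW_rad = 0.015707963
CR = 32000 * 0.015707963 = 502.7 m

502.7 m


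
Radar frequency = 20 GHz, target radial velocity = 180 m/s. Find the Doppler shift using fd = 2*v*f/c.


fd = 2 * 180 * 20000000000.0 / 3e8 = 24000.0 Hz

24000.0 Hz


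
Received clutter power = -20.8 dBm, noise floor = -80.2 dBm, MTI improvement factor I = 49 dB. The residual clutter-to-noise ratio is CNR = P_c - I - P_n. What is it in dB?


CNR = -20.8 - 49 - (-80.2) = 10.4 dB

10.4 dB


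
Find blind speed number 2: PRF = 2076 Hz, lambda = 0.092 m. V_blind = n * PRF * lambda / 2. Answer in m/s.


V_blind = 2 * 2076 * 0.092 / 2 = 191.0 m/s

191.0 m/s


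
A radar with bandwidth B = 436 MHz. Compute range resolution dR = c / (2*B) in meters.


dR = 3e8 / (2 * 436000000.0) = 0.34 m

0.34 m


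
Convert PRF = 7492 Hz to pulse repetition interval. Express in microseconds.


PRI = 1/7492 = 0.0001334757 s = 133.5 us

133.5 us


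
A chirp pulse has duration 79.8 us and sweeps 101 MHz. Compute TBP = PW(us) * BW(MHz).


TBP = 79.8 * 101 = 8059.8

8059.8


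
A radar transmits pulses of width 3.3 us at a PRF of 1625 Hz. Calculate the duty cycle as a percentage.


DC = 3.3e-6 * 1625 * 100 = 0.54%

0.54%


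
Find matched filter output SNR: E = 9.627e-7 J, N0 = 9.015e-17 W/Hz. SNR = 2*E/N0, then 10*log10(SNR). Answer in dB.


SNR_lin = 2 * 9.627e-7 / 9.015e-17 = 2.136e10
SNR_dB = 10*log10(2.136e10) = 103.3 dB

103.3 dB


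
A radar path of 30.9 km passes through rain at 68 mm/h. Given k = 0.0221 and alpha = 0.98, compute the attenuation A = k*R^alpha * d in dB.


gamma = 0.0221 * 68^0.98 = 1.381182 dB/km
A = 1.381182 * 30.9 = 42.68 dB

42.68 dB


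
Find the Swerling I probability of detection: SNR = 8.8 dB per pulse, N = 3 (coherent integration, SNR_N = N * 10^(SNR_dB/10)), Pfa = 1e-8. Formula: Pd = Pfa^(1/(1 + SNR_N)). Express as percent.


SNR_lin = 10^(8.8/10) = 7.58578
SNR_N = 3 * 7.58578 = 22.75734
1/(1 + SNR_N) = 1/23.75734 = 0.0420923
Pd = (1e-8)^0.0420923 = 0.46053
Pd = 46.1%

46.1%


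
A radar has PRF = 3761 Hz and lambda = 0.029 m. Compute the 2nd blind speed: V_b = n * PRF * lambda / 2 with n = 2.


V_blind = 2 * 3761 * 0.029 / 2 = 109.1 m/s

109.1 m/s


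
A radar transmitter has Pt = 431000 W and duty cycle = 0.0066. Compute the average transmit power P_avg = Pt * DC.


P_avg = 431000 * 0.0066 = 2844.6 W

2844.6 W


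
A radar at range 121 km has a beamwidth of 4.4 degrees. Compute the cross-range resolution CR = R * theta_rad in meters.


BW_rad = 0.076794487
CR = 121000 * 0.076794487 = 9292.1 m

9292.1 m


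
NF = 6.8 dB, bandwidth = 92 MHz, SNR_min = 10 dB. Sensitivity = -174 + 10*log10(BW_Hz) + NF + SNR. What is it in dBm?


10*log10(92000000.0) = 79.64
S = -174 + 79.64 + 6.8 + 10 = -77.6 dBm

-77.6 dBm


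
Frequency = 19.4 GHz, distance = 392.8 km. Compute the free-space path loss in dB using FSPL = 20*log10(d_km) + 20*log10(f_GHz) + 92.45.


20*log10(392.8) = 51.88
20*log10(19.4) = 25.76
FSPL = 170.1 dB

170.1 dB


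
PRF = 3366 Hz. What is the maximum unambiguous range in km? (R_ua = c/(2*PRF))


R_ua = 3e8 / (2 * 3366) = 44563.3 m = 44.6 km

44.6 km


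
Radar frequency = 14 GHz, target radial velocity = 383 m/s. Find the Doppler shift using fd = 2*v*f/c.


fd = 2 * 383 * 14000000000.0 / 3e8 = 35746.7 Hz

35746.7 Hz


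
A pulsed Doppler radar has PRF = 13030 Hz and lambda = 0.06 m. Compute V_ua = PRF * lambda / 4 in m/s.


V_ua = 13030 * 0.06 / 4 = 195.5 m/s

195.5 m/s


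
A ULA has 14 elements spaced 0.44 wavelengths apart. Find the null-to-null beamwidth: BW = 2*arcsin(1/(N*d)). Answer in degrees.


1/(N*d) = 1/(14*0.44) = 0.162338
BW = 2*arcsin(0.162338) = 18.7 degrees

18.7 degrees


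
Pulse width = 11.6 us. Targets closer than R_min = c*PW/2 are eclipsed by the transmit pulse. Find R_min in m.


R_min = 3e8 * 11.6e-6 / 2 = 1740.0 m

1740.0 m


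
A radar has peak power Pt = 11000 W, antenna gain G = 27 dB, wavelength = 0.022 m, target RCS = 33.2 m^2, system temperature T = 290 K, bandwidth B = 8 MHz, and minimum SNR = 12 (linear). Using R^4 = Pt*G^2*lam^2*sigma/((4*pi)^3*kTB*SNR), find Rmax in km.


G_lin = 10^(27/10) = 501.187234
R^4 = 11000 * 501.187234^2 * 0.022^2 * 33.2 / ((4*pi)^3 * 1.38e-23 * 290 * 8000000.0 * 12)
R^4 = 5.82369e16 m^4
R_max = (5.82369e16)^(1/4) = 15534.6 m = 15.5 km

15.5 km


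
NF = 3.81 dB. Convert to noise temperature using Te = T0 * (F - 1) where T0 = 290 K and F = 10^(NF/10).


NF_lin = 10^(3.81/10) = 2.404363
Te = 290 * (2.404363 - 1) = 407.3 K

407.3 K


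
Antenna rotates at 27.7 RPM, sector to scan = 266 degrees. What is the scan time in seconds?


t = 266 / (27.7 * 360) * 60 = 1.6 s

1.6 s


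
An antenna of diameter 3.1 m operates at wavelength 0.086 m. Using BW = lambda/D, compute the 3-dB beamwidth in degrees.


BW_rad = 0.086 / 3.1 = 0.027742
BW_deg = 1.59 degrees

1.59 degrees
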